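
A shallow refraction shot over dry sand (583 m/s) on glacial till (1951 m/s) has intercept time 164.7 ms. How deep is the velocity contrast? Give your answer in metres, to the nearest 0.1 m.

h = tᵢ·V₁·V₂ / (2·√(V₂²−V₁²)).
√(V₂²−V₁²) = √(1951² − 583²) = 1861.9 m/s.
h = 0.1647 s × 583 × 1951 / (2 × 1861.9) = 50.31 m.

50.3 m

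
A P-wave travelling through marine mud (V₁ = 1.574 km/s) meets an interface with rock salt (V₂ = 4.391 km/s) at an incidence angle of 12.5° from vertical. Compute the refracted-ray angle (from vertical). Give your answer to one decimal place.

37.1°

Snell's law: sin θ₂ = (V₂/V₁)·sin θ₁ = (4.391/1.574)·sin 12.5° = 0.6038.
θ₂ = arcsin 0.6038 = 37.14° from the normal.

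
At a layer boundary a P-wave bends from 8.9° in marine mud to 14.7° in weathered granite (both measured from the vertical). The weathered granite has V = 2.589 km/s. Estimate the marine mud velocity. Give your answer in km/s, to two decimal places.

Snell's law: sin 8.9°/V₁ = sin 14.7°/V₂.
V₁ = V₂·sin 8.9°/sin 14.7° = 2.589 × 0.6097 = 1.58 km/s.

1.58 km/s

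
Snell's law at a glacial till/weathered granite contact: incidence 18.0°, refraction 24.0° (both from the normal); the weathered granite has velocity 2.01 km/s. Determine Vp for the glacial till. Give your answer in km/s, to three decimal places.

1.527 km/s

sin 18.0° = 0.3090; sin 24.0° = 0.4067.
V₁ = V₂·(sin θ₁/sin θ₂) = 2.01·(0.3090/0.4067) = 1.527 km/s.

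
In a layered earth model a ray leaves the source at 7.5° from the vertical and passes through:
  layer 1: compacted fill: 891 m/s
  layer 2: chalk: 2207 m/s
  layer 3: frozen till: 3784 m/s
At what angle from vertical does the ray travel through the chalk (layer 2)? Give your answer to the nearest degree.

Ray parameter p = sin 7.5° / 891 = 1.4649e-04 s/m.
sin θ_2 = p·V_2 = 1.4649e-04 × 2207 = 0.3233.
θ_2 = 18.86° from the vertical.

19°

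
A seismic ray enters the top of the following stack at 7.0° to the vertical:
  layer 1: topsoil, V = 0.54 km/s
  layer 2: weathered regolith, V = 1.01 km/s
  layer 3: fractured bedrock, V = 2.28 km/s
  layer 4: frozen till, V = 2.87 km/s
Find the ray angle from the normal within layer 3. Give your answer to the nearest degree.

31°

Ray parameter p = sin 7.0° / 0.54 = 2.2568e-01 s/km.
sin θ_3 = p·V_3 = 2.2568e-01 × 2.28 = 0.5146.
θ_3 = arcsin 0.5146 = 30.97°.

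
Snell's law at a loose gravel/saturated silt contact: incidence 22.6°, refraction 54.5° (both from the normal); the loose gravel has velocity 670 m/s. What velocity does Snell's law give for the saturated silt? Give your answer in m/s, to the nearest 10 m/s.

sin 22.6° = 0.3843; sin 54.5° = 0.8141.
V₂ = V₁·(sin θ₂/sin θ₁) = 670·(0.8141/0.3843) = 1419.37 m/s.

1420 m/s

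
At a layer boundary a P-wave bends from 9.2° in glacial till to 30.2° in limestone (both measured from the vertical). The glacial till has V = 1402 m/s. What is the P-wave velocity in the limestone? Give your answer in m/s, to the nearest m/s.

4411 m/s

Snell's law: sin 9.2°/V₁ = sin 30.2°/V₂.
V₂ = V₁·sin 30.2°/sin 9.2° = 1402 × 3.1462 = 4410.99 m/s.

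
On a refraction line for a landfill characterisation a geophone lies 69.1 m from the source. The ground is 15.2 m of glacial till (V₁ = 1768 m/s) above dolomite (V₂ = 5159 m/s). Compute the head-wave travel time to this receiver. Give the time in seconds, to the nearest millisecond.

0.030 s

θ_c = arcsin(V₁/V₂) = arcsin(1768/5159) = 20.04°, cos θ_c = 0.9394.
Intercept time tᵢ = 2h cos θ_c / V₁ = 2·15.2·0.9394/1768 = 0.01615 s.
t = x/V₂ + tᵢ = 69.1/5159 + 0.01615 = 0.02955 s.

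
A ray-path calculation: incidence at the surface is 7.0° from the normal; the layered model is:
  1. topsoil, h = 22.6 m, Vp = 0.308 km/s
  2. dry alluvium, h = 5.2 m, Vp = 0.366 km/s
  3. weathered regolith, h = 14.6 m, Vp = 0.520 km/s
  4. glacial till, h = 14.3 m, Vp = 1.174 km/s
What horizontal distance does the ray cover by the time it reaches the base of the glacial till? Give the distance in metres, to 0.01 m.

Apply Snell's law at each interface; in layer i the horizontal offset is hᵢ·tan θᵢ.
Layer 1: θ = 7.00°; offset = 22.6·tan 7.00° = 2.7749 m.
Layer 2: sin θ = 0.366·sin 7.0°/0.308 = 0.1448, θ = 8.33°; offset = 5.2·tan 8.33° = 0.7611 m.
Layer 3: sin θ = 0.520·sin 7.0°/0.308 = 0.2058, θ = 11.87°; offset = 14.6·tan 11.87° = 3.0697 m.
Layer 4: sin θ = 1.174·sin 7.0°/0.308 = 0.4645, θ = 27.68°; offset = 14.3·tan 27.68° = 7.5012 m.
Σ offsets = 14.1069 m.

14.11 m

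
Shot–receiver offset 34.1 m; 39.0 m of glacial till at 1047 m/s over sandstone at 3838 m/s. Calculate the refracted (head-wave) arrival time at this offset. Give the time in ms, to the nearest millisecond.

81 ms

t = x/V₂ + 2h·√(V₂²−V₁²)/(V₁V₂).
√(V₂²−V₁²) = √(3838²−1047²) = 3692.4 m/s; delay term = 2·39.0·3692.4/(1047·3838) = 0.07167 s.
t = 34.1/3838 + 0.07167 = 0.08056 s.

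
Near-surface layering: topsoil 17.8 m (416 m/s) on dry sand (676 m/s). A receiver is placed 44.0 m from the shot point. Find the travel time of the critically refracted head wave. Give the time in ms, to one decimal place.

θ_c = arcsin(V₁/V₂) = arcsin(416/676) = 37.98°, cos θ_c = 0.7882.
Intercept time tᵢ = 2h cos θ_c / V₁ = 2·17.8·0.7882/416 = 0.06745 s.
t = x/V₂ + tᵢ = 44.0/676 + 0.06745 = 0.13254 s.

132.5 ms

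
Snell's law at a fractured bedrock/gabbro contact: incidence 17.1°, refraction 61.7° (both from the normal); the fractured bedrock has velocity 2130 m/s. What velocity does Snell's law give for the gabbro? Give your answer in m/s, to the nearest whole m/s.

6378 m/s

sin 17.1° = 0.2940; sin 61.7° = 0.8805.
V₂ = V₁·(sin θ₂/sin θ₁) = 2130·(0.8805/0.2940) = 6378.09 m/s.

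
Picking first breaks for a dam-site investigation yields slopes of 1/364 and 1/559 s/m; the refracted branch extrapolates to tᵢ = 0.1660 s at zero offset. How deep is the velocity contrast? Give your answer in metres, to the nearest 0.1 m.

39.8 m

θ_c = arcsin(364/559) = 40.63°; cos θ_c = 0.7589.
tᵢ = 2h cos θ_c/V₁ ⇒ h = tᵢ·V₁/(2 cos θ_c) = 0.166·364/(2·0.7589) = 39.81 m.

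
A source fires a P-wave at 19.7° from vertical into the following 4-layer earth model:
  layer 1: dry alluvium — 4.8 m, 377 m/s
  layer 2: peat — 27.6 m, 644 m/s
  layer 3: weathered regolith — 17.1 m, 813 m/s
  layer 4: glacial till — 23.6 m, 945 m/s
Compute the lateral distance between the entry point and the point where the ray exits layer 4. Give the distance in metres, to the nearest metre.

77 m

Apply Snell's law at each interface; in layer i the horizontal offset is hᵢ·tan θᵢ.
Layer 1: θ = 19.70°; offset = 4.8·tan 19.70° = 1.719 m.
Layer 2: sin θ = 644·sin 19.7°/377 = 0.5758, θ = 35.16°; offset = 27.6·tan 35.16° = 19.439 m.
Layer 3: sin θ = 813·sin 19.7°/377 = 0.7269, θ = 46.63°; offset = 17.1·tan 46.63° = 18.102 m.
Layer 4: sin θ = 945·sin 19.7°/377 = 0.8450, θ = 57.67°; offset = 23.6·tan 57.67° = 37.287 m.
Σ offsets = 76.547 m.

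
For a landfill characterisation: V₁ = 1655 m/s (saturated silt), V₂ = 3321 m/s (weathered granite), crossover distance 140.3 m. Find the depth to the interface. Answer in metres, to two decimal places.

40.59 m

h = (x_cross/2)·√((V₂−V₁)/(V₂+V₁)).
(V₂−V₁)/(V₂+V₁) = (3321−1655)/(3321+1655) = 0.3348; √ = 0.5786.
h = (140.3/2)·0.5786 = 40.59 m.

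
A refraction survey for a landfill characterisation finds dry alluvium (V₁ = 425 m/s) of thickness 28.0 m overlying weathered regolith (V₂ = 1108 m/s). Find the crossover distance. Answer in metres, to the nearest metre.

θ_c = arcsin(425/1108) = 22.56°, so cos θ_c = 0.9235 and tᵢ = 2h cos θ_c/V₁ = 0.1217 s.
At crossover x/V₁ = x/V₂ + tᵢ ⇒ x = tᵢ/(1/V₁ − 1/V₂) = 0.12169/(2.3529e-03 − 9.0253e-04) = 83.90 m.

84 m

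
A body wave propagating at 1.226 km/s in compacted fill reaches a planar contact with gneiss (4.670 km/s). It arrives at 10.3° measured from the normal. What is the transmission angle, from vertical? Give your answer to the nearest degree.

sin θ₁/V₁ = sin θ₂/V₂ ⇒ sin θ₂ = 4.670·sin 10.3°/1.226 = 4.670·0.1788/1.226 = 0.6811.
θ₂ = sin⁻¹(0.6811) = 42.93° (from vertical).

43°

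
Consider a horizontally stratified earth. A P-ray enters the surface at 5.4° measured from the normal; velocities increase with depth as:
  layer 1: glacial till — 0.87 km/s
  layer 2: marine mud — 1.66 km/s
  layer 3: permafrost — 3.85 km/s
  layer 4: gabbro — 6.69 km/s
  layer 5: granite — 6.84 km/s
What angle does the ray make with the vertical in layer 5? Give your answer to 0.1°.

47.7°

Snell's law across each interface conserves sin θ / V, so sin θ_5 = V_5·sin θ₁/V₁.
sin θ_5 = 6.84 × sin 5.4° / 0.87 = 0.7399.
θ_5 = arcsin 0.7399 = 47.72°.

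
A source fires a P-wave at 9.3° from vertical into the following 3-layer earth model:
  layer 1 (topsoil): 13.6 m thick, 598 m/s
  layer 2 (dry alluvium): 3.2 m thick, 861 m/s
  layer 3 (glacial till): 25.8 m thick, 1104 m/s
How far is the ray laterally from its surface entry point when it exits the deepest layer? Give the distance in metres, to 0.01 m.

Apply Snell's law at each interface; in layer i the horizontal offset is hᵢ·tan θᵢ.
Layer 1: θ = 9.30°; offset = 13.6·tan 9.30° = 2.2271 m.
Layer 2: sin θ = 861·sin 9.3°/598 = 0.2327, θ = 13.45°; offset = 3.2·tan 13.45° = 0.7656 m.
Layer 3: sin θ = 1104·sin 9.3°/598 = 0.2983, θ = 17.36°; offset = 25.8·tan 17.36° = 8.0646 m.
Summing the layer offsets gives 11.0573 m.

11.06 m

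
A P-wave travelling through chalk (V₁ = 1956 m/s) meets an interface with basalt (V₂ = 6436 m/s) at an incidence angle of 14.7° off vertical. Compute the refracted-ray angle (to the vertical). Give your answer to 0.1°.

56.6°

Snell's law: sin θ₂ = (V₂/V₁)·sin θ₁ = (6436/1956)·sin 14.7° = 0.8350.
θ₂ = arcsin 0.8350 = 56.61° from the normal.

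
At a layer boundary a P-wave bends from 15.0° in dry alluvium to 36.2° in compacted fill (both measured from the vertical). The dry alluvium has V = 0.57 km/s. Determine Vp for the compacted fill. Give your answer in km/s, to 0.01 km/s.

1.30 km/s

Snell's law: sin 15.0°/V₁ = sin 36.2°/V₂.
V₂ = V₁·sin 36.2°/sin 15.0° = 0.57 × 2.2819 = 1.30 km/s.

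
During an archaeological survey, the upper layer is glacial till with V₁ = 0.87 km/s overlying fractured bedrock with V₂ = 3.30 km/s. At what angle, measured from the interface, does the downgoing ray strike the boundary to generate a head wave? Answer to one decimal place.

At critical incidence the refracted ray runs along the interface (θ₂ = 90°), so sin θ_c = V₁/V₂.
θ_c = arcsin(0.87/3.30) = arcsin 0.2636 = 15.29°.
Measured from the interface: 90° − 15.29° = 74.71°.

74.7°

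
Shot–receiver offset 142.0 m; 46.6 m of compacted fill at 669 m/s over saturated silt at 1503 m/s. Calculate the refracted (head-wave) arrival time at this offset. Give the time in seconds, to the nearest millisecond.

t = x/V₂ + 2h·√(V₂²−V₁²)/(V₁V₂).
√(V₂²−V₁²) = √(1503²−669²) = 1345.9 m/s; delay term = 2·46.6·1345.9/(669·1503) = 0.12475 s.
t = 142.0/1503 + 0.12475 = 0.21923 s.

0.219 s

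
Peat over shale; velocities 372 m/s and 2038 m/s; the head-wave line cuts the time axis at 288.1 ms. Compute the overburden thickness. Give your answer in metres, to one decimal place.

θ_c = arcsin(372/2038) = 10.52°; cos θ_c = 0.9832.
tᵢ = 2h cos θ_c/V₁ ⇒ h = tᵢ·V₁/(2 cos θ_c) = 0.2881·372/(2·0.9832) = 54.50 m.

54.5 m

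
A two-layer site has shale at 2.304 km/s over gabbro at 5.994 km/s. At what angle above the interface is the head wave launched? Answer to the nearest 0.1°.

Critical incidence: sin θ_c = V₁/V₂ = 2.304/5.994 = 0.3844.
θ_c = arcsin 0.3844 = 22.61°.
Measured from the interface: 90° − 22.61° = 67.39°.

67.4°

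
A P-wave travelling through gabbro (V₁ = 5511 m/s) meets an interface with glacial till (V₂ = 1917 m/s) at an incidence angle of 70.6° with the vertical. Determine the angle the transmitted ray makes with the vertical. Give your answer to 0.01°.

sin θ₁/V₁ = sin θ₂/V₂ ⇒ sin θ₂ = 1917·sin 70.6°/5511 = 1917·0.9432/5511 = 0.3281.
θ₂ = sin⁻¹(0.3281) = 19.15° (from vertical).

19.15°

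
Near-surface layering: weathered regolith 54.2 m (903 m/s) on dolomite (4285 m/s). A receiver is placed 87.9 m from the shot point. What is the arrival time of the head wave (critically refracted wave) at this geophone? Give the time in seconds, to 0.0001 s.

t = x/V₂ + 2h·√(V₂²−V₁²)/(V₁V₂).
√(V₂²−V₁²) = √(4285²−903²) = 4188.8 m/s; delay term = 2·54.2·4188.8/(903·4285) = 0.11735 s.
t = 87.9/4285 + 0.11735 = 0.13786 s.

0.1379 s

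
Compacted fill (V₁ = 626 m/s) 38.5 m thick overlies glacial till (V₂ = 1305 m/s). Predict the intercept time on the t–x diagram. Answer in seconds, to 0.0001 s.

0.1079 s

θ_c = arcsin(V₁/V₂) = arcsin(626/1305) = 28.67°; cos θ_c = 0.8774.
tᵢ = 2h·cos θ_c / V₁ = 2·38.5·0.8774 / 626 = 0.10793 s.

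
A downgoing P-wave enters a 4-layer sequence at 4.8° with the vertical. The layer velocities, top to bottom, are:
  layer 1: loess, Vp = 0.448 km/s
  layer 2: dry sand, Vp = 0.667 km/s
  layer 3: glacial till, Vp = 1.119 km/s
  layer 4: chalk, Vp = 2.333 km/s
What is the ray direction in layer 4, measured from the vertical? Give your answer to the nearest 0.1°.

Ray parameter p = sin 4.8° / 0.448 = 1.8678e-01 s/km.
sin θ_4 = p·V_4 = 1.8678e-01 × 2.333 = 0.4358.
θ_4 = 25.83° from the vertical.

25.8°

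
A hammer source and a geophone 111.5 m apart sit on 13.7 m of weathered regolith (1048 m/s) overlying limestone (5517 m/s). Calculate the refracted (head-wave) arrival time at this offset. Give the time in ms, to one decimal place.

45.9 ms

t = x/V₂ + 2h·√(V₂²−V₁²)/(V₁V₂).
√(V₂²−V₁²) = √(5517²−1048²) = 5416.5 m/s; delay term = 2·13.7·5416.5/(1048·5517) = 0.02567 s.
t = 111.5/5517 + 0.02567 = 0.04588 s.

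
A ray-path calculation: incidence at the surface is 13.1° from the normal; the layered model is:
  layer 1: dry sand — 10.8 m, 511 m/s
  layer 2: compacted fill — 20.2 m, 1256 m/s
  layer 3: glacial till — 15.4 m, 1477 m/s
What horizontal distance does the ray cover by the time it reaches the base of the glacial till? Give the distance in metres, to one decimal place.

29.4 m

Apply Snell's law at each interface; in layer i the horizontal offset is hᵢ·tan θᵢ.
Layer 1: θ = 13.10°; offset = 10.8·tan 13.10° = 2.513 m.
Layer 2: sin θ = 1256·sin 13.1°/511 = 0.5571, θ = 33.85°; offset = 20.2·tan 33.85° = 13.551 m.
Layer 3: sin θ = 1477·sin 13.1°/511 = 0.6551, θ = 40.93°; offset = 15.4·tan 40.93° = 13.353 m.
Total horizontal offset = 29.417 m.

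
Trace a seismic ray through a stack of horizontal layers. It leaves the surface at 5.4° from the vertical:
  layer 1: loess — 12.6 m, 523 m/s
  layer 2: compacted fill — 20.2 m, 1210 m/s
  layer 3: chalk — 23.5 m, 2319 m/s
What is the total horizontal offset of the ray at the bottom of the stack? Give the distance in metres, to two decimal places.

Apply Snell's law at each interface; in layer i the horizontal offset is hᵢ·tan θᵢ.
Layer 1: θ = 5.40°; offset = 12.6·tan 5.40° = 1.1911 m.
Layer 2: sin θ = 1210·sin 5.4°/523 = 0.2177, θ = 12.58°; offset = 20.2·tan 12.58° = 4.5062 m.
Layer 3: sin θ = 2319·sin 5.4°/523 = 0.4173, θ = 24.66°; offset = 23.5·tan 24.66° = 10.7904 m.
Σ offsets = 16.4876 m.

16.49 m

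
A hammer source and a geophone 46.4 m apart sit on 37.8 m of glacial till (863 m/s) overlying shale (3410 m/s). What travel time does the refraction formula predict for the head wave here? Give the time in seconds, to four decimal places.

0.0984 s

θ_c = arcsin(V₁/V₂) = arcsin(863/3410) = 14.66°, cos θ_c = 0.9674.
Intercept time tᵢ = 2h cos θ_c / V₁ = 2·37.8·0.9674/863 = 0.08475 s.
t = x/V₂ + tᵢ = 46.4/3410 + 0.08475 = 0.09836 s.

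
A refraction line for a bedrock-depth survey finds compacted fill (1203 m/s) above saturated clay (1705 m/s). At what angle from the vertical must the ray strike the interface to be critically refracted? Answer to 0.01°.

44.88°

At critical incidence the refracted ray runs along the interface (θ₂ = 90°), so sin θ_c = V₁/V₂.
θ_c = arcsin(1203/1705) = arcsin 0.7056 = 44.88°.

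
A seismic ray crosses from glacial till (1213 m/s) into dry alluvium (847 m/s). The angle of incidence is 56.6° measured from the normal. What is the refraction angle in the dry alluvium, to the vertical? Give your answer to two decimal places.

35.66°

Snell's law: sin θ₂ = (V₂/V₁)·sin θ₁ = (847/1213)·sin 56.6° = 0.5829.
θ₂ = sin⁻¹(0.5829) = 35.66° (from vertical).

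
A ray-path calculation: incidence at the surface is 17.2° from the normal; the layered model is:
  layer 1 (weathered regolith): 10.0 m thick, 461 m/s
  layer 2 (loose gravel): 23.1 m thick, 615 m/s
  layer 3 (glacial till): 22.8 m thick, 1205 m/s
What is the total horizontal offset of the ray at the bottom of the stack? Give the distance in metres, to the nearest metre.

41 m

p = sin θ₁/V₁ = sin 17.2°/461 = 6.4145e-04 s/m is conserved through the stack.
Layer 1: θ = 17.20°; offset = 10.0·tan 17.20° = 3.096 m.
Layer 2: sin θ = p·615 = 0.3945 → θ = 23.23°; offset = 23.1·tan 23.23° = 9.917 m.
Layer 3: sin θ = p·1205 = 0.7729 → θ = 50.62°; offset = 22.8·tan 50.62° = 27.776 m.
Σ offsets = 40.789 m.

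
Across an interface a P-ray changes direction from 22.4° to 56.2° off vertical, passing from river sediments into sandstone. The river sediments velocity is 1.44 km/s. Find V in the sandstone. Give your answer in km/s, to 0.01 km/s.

3.14 km/s

sin 22.4° = 0.3811; sin 56.2° = 0.8310.
V₂ = V₁·(sin θ₂/sin θ₁) = 1.44·(0.8310/0.3811) = 3.14 km/s.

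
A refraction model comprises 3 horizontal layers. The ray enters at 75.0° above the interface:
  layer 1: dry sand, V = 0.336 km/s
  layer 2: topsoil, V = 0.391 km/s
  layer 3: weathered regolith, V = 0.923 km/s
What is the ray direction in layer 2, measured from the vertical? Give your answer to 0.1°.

From the normal: θ₁ = 90° − 75.0° = 15.0°.
Ray parameter p = sin 15.0° / 0.336 = 7.7029e-01 s/km.
sin θ_2 = p·V_2 = 7.7029e-01 × 0.391 = 0.3012.
θ_2 = 17.53° from the vertical.

17.5°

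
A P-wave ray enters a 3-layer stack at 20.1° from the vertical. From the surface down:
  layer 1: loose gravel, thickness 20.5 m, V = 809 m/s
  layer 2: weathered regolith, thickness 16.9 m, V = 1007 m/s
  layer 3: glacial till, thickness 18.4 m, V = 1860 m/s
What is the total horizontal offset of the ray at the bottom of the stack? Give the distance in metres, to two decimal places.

p = sin θ₁/V₁ = sin 20.1°/809 = 4.2480e-04 s/m is conserved through the stack.
Layer 1: θ = 20.10°; offset = 20.5·tan 20.10° = 7.5019 m.
Layer 2: sin θ = p·1007 = 0.4278 → θ = 25.33°; offset = 16.9·tan 25.33° = 7.9980 m.
Layer 3: sin θ = p·1860 = 0.7901 → θ = 52.20°; offset = 18.4·tan 52.20° = 23.7183 m.
Summing the layer offsets gives 39.2183 m.

39.22 m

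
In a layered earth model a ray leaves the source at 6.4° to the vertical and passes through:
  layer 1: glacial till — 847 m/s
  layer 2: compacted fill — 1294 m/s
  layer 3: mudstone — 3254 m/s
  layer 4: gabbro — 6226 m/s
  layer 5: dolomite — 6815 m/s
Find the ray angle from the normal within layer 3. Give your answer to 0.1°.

25.4°

Snell's law across each interface conserves sin θ / V, so sin θ_3 = V_3·sin θ₁/V₁.
sin θ_3 = 3254 × sin 6.4° / 847 = 0.4282.
θ_3 = 25.36° from the vertical.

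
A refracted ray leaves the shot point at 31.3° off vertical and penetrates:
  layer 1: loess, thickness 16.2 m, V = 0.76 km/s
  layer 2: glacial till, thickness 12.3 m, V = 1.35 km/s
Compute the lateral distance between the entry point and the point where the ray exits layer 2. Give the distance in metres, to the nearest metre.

39 m

p = sin θ₁/V₁ = sin 31.3°/0.76 = 6.8358e-01 s/km is conserved through the stack.
Layer 1: θ = 31.30°; offset = 16.2·tan 31.30° = 9.850 m.
Layer 2: sin θ = p·1.35 = 0.9228 → θ = 67.34°; offset = 12.3·tan 67.34° = 29.467 m.
Σ offsets = 39.316 m.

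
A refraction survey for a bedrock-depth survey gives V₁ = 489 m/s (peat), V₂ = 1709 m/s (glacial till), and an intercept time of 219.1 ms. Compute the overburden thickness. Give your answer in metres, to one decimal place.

θ_c = arcsin(489/1709) = 16.63°; cos θ_c = 0.9582.
tᵢ = 2h cos θ_c/V₁ ⇒ h = tᵢ·V₁/(2 cos θ_c) = 0.2191·489/(2·0.9582) = 55.91 m.

55.9 m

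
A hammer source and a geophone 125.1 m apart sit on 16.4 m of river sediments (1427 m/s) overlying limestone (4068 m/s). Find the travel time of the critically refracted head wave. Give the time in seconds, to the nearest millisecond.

θ_c = arcsin(V₁/V₂) = arcsin(1427/4068) = 20.54°, cos θ_c = 0.9365.
Intercept time tᵢ = 2h cos θ_c / V₁ = 2·16.4·0.9365/1427 = 0.02152 s.
t = x/V₂ + tᵢ = 125.1/4068 + 0.02152 = 0.05228 s.

0.052 s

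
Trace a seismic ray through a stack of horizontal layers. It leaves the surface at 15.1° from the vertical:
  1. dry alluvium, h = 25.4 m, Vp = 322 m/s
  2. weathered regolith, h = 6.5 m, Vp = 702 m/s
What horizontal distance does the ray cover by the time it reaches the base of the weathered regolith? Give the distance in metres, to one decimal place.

11.3 m

Apply Snell's law at each interface; in layer i the horizontal offset is hᵢ·tan θᵢ.
Layer 1: θ = 15.10°; offset = 25.4·tan 15.10° = 6.853 m.
Layer 2: sin θ = 702·sin 15.1°/322 = 0.5679, θ = 34.61°; offset = 6.5·tan 34.61° = 4.485 m.
Summing the layer offsets gives 11.339 m.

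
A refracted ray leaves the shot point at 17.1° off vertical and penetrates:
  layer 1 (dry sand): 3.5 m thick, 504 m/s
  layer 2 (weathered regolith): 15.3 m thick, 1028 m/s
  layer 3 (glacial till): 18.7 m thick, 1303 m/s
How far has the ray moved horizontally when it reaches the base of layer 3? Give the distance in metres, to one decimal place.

34.4 m

p = sin θ₁/V₁ = sin 17.1°/504 = 5.8341e-04 s/m is conserved through the stack.
Layer 1: θ = 17.10°; offset = 3.5·tan 17.10° = 1.077 m.
Layer 2: sin θ = p·1028 = 0.5997 → θ = 36.85°; offset = 15.3·tan 36.85° = 11.467 m.
Layer 3: sin θ = p·1303 = 0.7602 → θ = 49.48°; offset = 18.7·tan 49.48° = 21.880 m.
Total horizontal offset = 34.424 m.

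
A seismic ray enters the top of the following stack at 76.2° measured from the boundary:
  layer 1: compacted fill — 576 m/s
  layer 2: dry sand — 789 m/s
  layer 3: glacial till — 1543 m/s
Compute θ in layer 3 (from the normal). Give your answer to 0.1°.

From the normal: θ₁ = 90° − 76.2° = 13.8°.
Ray parameter p = sin 13.8° / 576 = 4.1412e-04 s/m.
sin θ_3 = p·V_3 = 4.1412e-04 × 1543 = 0.6390.
θ_3 = arcsin 0.6390 = 39.72°.

39.7°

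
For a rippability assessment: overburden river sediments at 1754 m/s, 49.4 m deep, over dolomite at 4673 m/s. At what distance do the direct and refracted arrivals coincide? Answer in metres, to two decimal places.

x_cross = 2h·√((V₂+V₁)/(V₂−V₁)).
(V₂+V₁)/(V₂−V₁) = (4673+1754)/(4673−1754) = 2.2018; √ = 1.4838.
x_cross = 2·49.4·1.4838 = 146.60 m.

146.60 m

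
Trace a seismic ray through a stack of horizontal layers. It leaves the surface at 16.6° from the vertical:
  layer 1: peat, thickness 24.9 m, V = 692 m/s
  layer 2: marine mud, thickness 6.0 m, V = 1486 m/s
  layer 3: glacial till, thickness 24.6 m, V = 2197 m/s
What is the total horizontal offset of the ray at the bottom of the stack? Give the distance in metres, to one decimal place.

Apply Snell's law at each interface; in layer i the horizontal offset is hᵢ·tan θᵢ.
Layer 1: θ = 16.60°; offset = 24.9·tan 16.60° = 7.423 m.
Layer 2: sin θ = 1486·sin 16.6°/692 = 0.6135, θ = 37.84°; offset = 6.0·tan 37.84° = 4.661 m.
Layer 3: sin θ = 2197·sin 16.6°/692 = 0.9070, θ = 65.10°; offset = 24.6·tan 65.10° = 52.988 m.
Summing the layer offsets gives 65.072 m.

65.1 m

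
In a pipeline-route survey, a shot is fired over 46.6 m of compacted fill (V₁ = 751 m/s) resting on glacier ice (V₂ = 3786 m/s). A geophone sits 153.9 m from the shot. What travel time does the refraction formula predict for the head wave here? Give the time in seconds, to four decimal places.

t = x/V₂ + 2h·√(V₂²−V₁²)/(V₁V₂).
√(V₂²−V₁²) = √(3786²−751²) = 3710.8 m/s; delay term = 2·46.6·3710.8/(751·3786) = 0.12164 s.
t = 153.9/3786 + 0.12164 = 0.16228 s.

0.1623 s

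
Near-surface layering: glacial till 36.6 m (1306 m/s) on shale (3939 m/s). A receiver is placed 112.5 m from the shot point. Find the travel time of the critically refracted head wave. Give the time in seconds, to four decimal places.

0.0814 s

θ_c = arcsin(V₁/V₂) = arcsin(1306/3939) = 19.36°, cos θ_c = 0.9434.
Intercept time tᵢ = 2h cos θ_c / V₁ = 2·36.6·0.9434/1306 = 0.05288 s.
t = x/V₂ + tᵢ = 112.5/3939 + 0.05288 = 0.08144 s.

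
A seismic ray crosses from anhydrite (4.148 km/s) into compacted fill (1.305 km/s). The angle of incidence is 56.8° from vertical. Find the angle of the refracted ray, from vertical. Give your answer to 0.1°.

15.3°

sin θ₁/V₁ = sin θ₂/V₂ ⇒ sin θ₂ = 1.305·sin 56.8°/4.148 = 1.305·0.8368/4.148 = 0.2633.
θ₂ = sin⁻¹(0.2633) = 15.26° (from vertical).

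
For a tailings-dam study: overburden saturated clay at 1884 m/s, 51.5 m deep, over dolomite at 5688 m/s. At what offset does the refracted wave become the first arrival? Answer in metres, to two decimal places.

x_cross = 2h·√((V₂+V₁)/(V₂−V₁)).
(V₂+V₁)/(V₂−V₁) = (5688+1884)/(5688−1884) = 1.9905; √ = 1.4109.
x_cross = 2·51.5·1.4109 = 145.32 m.

145.32 m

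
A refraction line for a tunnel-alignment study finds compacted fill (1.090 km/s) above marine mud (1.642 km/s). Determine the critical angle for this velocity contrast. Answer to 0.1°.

Critical incidence: sin θ_c = V₁/V₂ = 1.090/1.642 = 0.6638.
θ_c = arcsin 0.6638 = 41.59°.

41.6°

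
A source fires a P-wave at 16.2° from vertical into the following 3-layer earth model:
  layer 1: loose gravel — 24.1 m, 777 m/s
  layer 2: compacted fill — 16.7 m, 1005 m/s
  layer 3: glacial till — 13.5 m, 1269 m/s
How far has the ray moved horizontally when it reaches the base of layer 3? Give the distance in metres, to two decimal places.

20.37 m

p = sin θ₁/V₁ = sin 16.2°/777 = 3.5906e-04 s/m is conserved through the stack.
Layer 1: θ = 16.20°; offset = 24.1·tan 16.20° = 7.0017 m.
Layer 2: sin θ = p·1005 = 0.3609 → θ = 21.15°; offset = 16.7·tan 21.15° = 6.4617 m.
Layer 3: sin θ = p·1269 = 0.4556 → θ = 27.11°; offset = 13.5·tan 27.11° = 6.9103 m.
Σ offsets = 20.3737 m.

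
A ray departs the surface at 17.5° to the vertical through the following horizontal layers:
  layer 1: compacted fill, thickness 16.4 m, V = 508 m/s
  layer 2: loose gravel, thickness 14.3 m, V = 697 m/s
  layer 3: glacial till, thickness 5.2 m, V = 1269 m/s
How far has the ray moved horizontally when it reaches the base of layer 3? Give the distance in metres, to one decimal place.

17.6 m

Ray parameter p = sin 17.5° / 508 m/s = 5.9194e-04 s/m.
Layer 1: θ = 17.50°; offset = 16.4·tan 17.50° = 5.171 m.
Layer 2: sin θ = p·697 = 0.4126 → θ = 24.37°; offset = 14.3·tan 24.37° = 6.477 m.
Layer 3: sin θ = p·1269 = 0.7512 → θ = 48.69°; offset = 5.2·tan 48.69° = 5.917 m.
Σ offsets = 17.565 m.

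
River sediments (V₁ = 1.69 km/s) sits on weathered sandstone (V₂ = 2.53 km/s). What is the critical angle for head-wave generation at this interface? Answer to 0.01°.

Critical incidence: sin θ_c = V₁/V₂ = 1.69/2.53 = 0.6680.
θ_c = arcsin 0.6680 = 41.91°.

41.91°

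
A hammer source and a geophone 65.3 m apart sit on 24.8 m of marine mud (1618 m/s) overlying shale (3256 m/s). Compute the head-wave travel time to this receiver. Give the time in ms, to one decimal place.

46.7 ms

t = x/V₂ + 2h·√(V₂²−V₁²)/(V₁V₂).
√(V₂²−V₁²) = √(3256²−1618²) = 2825.5 m/s; delay term = 2·24.8·2825.5/(1618·3256) = 0.02660 s.
t = 65.3/3256 + 0.02660 = 0.04666 s.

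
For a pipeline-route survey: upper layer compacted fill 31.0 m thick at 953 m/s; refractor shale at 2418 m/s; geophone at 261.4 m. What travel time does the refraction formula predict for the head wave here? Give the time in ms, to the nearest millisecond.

168 ms

θ_c = arcsin(V₁/V₂) = arcsin(953/2418) = 23.21°, cos θ_c = 0.9191.
Intercept time tᵢ = 2h cos θ_c / V₁ = 2·31.0·0.9191/953 = 0.05979 s.
t = x/V₂ + tᵢ = 261.4/2418 + 0.05979 = 0.16790 s.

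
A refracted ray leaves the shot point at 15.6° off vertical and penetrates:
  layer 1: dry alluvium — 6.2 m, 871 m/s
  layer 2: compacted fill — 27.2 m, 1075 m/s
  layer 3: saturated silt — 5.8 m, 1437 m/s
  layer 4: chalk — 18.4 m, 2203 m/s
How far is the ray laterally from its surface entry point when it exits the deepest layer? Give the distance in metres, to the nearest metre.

p = sin θ₁/V₁ = sin 15.6°/871 = 3.0875e-04 s/m is conserved through the stack.
Layer 1: θ = 15.60°; offset = 6.2·tan 15.60° = 1.731 m.
Layer 2: sin θ = p·1075 = 0.3319 → θ = 19.38°; offset = 27.2·tan 19.38° = 9.570 m.
Layer 3: sin θ = p·1437 = 0.4437 → θ = 26.34°; offset = 5.8·tan 26.34° = 2.871 m.
Layer 4: sin θ = p·2203 = 0.6802 → θ = 42.86°; offset = 18.4·tan 42.86° = 17.073 m.
Σ offsets = 31.245 m.

31 m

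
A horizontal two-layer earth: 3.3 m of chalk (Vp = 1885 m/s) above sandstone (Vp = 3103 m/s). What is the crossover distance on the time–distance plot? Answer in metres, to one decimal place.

θ_c = arcsin(1885/3103) = 37.41°, so cos θ_c = 0.7943 and tᵢ = 2h cos θ_c/V₁ = 0.0028 s.
At crossover x/V₁ = x/V₂ + tᵢ ⇒ x = tᵢ/(1/V₁ − 1/V₂) = 0.00278/(5.3050e-04 − 3.2227e-04) = 13.36 m.

13.4 m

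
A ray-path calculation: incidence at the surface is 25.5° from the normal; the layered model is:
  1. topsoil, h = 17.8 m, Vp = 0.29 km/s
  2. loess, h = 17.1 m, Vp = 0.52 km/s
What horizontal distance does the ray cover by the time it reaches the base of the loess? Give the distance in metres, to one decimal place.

Apply Snell's law at each interface; in layer i the horizontal offset is hᵢ·tan θᵢ.
Layer 1: θ = 25.50°; offset = 17.8·tan 25.50° = 8.490 m.
Layer 2: sin θ = 0.52·sin 25.5°/0.29 = 0.7720, θ = 50.53°; offset = 17.1·tan 50.53° = 20.766 m.
Total horizontal offset = 29.256 m.

29.3 m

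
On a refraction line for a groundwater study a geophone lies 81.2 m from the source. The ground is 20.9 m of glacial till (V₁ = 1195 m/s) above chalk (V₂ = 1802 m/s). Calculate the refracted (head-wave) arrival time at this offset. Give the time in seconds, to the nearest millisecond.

0.071 s

θ_c = arcsin(V₁/V₂) = arcsin(1195/1802) = 41.54°, cos θ_c = 0.7485.
Intercept time tᵢ = 2h cos θ_c / V₁ = 2·20.9·0.7485/1195 = 0.02618 s.
t = x/V₂ + tᵢ = 81.2/1802 + 0.02618 = 0.07124 s.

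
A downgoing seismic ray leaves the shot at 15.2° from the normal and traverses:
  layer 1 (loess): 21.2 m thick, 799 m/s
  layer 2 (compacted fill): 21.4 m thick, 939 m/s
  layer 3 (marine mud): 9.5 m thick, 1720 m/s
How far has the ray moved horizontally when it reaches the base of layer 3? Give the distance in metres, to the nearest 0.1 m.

19.2 m

Apply Snell's law at each interface; in layer i the horizontal offset is hᵢ·tan θᵢ.
Layer 1: θ = 15.20°; offset = 21.2·tan 15.20° = 5.760 m.
Layer 2: sin θ = 939·sin 15.2°/799 = 0.3081, θ = 17.95°; offset = 21.4·tan 17.95° = 6.931 m.
Layer 3: sin θ = 1720·sin 15.2°/799 = 0.5644, θ = 34.36°; offset = 9.5·tan 34.36° = 6.495 m.
Summing the layer offsets gives 19.187 m.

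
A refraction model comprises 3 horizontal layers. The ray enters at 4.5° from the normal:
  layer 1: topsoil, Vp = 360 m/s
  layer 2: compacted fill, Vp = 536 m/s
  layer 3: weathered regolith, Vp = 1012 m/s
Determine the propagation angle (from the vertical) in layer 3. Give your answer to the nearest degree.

13°

Snell's law across each interface conserves sin θ / V, so sin θ_3 = V_3·sin θ₁/V₁.
sin θ_3 = 1012 × sin 4.5° / 360 = 0.2206.
θ_3 = arcsin 0.2206 = 12.74°.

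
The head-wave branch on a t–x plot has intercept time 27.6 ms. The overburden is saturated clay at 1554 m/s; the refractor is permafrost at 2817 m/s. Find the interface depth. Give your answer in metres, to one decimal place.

θ_c = arcsin(1554/2817) = 33.48°; cos θ_c = 0.8341.
tᵢ = 2h cos θ_c/V₁ ⇒ h = tᵢ·V₁/(2 cos θ_c) = 0.0276·1554/(2·0.8341) = 25.71 m.

25.7 m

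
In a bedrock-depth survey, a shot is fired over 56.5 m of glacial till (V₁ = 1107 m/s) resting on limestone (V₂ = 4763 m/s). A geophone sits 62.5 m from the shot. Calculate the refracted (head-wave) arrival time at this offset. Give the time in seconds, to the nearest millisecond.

0.112 s

θ_c = arcsin(V₁/V₂) = arcsin(1107/4763) = 13.44°, cos θ_c = 0.9726.
Intercept time tᵢ = 2h cos θ_c / V₁ = 2·56.5·0.9726/1107 = 0.09928 s.
t = x/V₂ + tᵢ = 62.5/4763 + 0.09928 = 0.11240 s.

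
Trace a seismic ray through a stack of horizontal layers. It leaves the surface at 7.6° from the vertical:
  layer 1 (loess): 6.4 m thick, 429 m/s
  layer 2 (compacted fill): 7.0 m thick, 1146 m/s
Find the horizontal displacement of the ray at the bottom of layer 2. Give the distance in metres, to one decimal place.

3.5 m

p = sin θ₁/V₁ = sin 7.6°/429 = 3.0829e-04 s/m is conserved through the stack.
Layer 1: θ = 7.60°; offset = 6.4·tan 7.60° = 0.854 m.
Layer 2: sin θ = p·1146 = 0.3533 → θ = 20.69°; offset = 7.0·tan 20.69° = 2.644 m.
Summing the layer offsets gives 3.498 m.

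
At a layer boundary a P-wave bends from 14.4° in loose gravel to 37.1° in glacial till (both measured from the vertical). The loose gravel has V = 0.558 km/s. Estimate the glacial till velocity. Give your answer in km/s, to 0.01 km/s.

1.35 km/s

Snell's law: sin 14.4°/V₁ = sin 37.1°/V₂.
V₂ = V₁·sin 37.1°/sin 14.4° = 0.558 × 2.4255 = 1.35 km/s.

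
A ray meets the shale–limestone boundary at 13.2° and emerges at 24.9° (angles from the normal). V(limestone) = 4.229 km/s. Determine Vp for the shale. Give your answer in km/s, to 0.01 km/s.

2.29 km/s

Snell's law: sin 13.2°/V₁ = sin 24.9°/V₂.
V₁ = V₂·sin 13.2°/sin 24.9° = 4.229 × 0.5424 = 2.29 km/s.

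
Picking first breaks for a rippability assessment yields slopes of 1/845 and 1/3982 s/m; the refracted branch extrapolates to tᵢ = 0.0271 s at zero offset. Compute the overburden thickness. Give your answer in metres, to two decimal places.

θ_c = arcsin(845/3982) = 12.25°; cos θ_c = 0.9772.
tᵢ = 2h cos θ_c/V₁ ⇒ h = tᵢ·V₁/(2 cos θ_c) = 0.0271·845/(2·0.9772) = 11.72 m.

11.72 m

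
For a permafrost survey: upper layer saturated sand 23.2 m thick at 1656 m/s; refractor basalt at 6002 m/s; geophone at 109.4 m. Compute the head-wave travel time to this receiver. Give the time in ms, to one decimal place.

45.2 ms

θ_c = arcsin(V₁/V₂) = arcsin(1656/6002) = 16.02°, cos θ_c = 0.9612.
Intercept time tᵢ = 2h cos θ_c / V₁ = 2·23.2·0.9612/1656 = 0.02693 s.
t = x/V₂ + tᵢ = 109.4/6002 + 0.02693 = 0.04516 s.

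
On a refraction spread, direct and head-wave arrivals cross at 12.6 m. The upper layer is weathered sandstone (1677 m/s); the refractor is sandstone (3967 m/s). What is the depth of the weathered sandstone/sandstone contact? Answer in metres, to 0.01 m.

x_cross = 2h·√((V₂+V₁)/(V₂−V₁)) → h = x_cross / (2·√((V₂+V₁)/(V₂−V₁))).
√((V₂+V₁)/(V₂−V₁)) = √((3967+1677)/(3967−1677)) = 1.5699.
h = 12.6 / (2·1.5699) = 4.01 m.

4.01 m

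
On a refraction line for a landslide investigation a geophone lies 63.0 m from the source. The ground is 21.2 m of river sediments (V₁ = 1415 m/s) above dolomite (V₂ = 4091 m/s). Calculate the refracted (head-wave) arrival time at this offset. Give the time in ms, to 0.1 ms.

θ_c = arcsin(V₁/V₂) = arcsin(1415/4091) = 20.24°, cos θ_c = 0.9383.
Intercept time tᵢ = 2h cos θ_c / V₁ = 2·21.2·0.9383/1415 = 0.02812 s.
t = x/V₂ + tᵢ = 63.0/4091 + 0.02812 = 0.04351 s.

43.5 ms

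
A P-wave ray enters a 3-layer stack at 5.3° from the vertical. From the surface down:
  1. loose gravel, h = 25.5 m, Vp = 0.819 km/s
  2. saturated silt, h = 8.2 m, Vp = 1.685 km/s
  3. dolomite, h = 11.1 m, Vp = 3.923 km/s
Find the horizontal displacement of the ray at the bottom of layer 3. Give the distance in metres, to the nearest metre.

p = sin θ₁/V₁ = sin 5.3°/0.819 = 1.1278e-01 s/km is conserved through the stack.
Layer 1: θ = 5.30°; offset = 25.5·tan 5.30° = 2.366 m.
Layer 2: sin θ = p·1.685 = 0.1900 → θ = 10.96°; offset = 8.2·tan 10.96° = 1.587 m.
Layer 3: sin θ = p·3.923 = 0.4425 → θ = 26.26°; offset = 11.1·tan 26.26° = 5.476 m.
Summing the layer offsets gives 9.429 m.

9 m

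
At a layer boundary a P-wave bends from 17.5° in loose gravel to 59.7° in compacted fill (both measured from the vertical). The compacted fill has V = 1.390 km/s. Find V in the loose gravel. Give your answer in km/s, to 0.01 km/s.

Snell's law: sin 17.5°/V₁ = sin 59.7°/V₂.
V₁ = V₂·sin 17.5°/sin 59.7° = 1.390 × 0.3483 = 0.48 km/s.

0.48 km/s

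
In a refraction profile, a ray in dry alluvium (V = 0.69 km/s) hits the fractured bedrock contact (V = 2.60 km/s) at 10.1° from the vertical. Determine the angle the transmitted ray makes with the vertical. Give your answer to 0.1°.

sin θ₁/V₁ = sin θ₂/V₂ ⇒ sin θ₂ = 2.60·sin 10.1°/0.69 = 2.60·0.1754/0.69 = 0.6608.
θ₂ = arcsin 0.6608 = 41.36° from the normal.

41.4°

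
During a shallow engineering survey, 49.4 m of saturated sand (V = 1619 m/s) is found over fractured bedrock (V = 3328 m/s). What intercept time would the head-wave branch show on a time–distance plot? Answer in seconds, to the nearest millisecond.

tᵢ = 2h·√(V₂²−V₁²)/(V₁V₂).
√(V₂²−V₁²) = √(3328²−1619²) = 2907.6 m/s.
tᵢ = 2·49.4·2907.6/(1619·3328) = 0.05332 s.

0.053 s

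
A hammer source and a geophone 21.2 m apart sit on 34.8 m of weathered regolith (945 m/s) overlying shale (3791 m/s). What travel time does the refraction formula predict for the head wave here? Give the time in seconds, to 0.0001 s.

0.0769 s

θ_c = arcsin(V₁/V₂) = arcsin(945/3791) = 14.43°, cos θ_c = 0.9684.
Intercept time tᵢ = 2h cos θ_c / V₁ = 2·34.8·0.9684/945 = 0.07133 s.
t = x/V₂ + tᵢ = 21.2/3791 + 0.07133 = 0.07692 s.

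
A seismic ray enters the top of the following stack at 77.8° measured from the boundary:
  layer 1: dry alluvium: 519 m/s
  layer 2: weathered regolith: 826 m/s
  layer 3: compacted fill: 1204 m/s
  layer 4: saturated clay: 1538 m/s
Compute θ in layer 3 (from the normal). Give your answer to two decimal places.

From the normal: θ₁ = 90° − 77.8° = 12.2°.
Ray parameter p = sin 12.2° / 519 = 4.0718e-04 s/m.
sin θ_3 = p·V_3 = 4.0718e-04 × 1204 = 0.4902.
θ_3 = 29.36° from the vertical.

29.36°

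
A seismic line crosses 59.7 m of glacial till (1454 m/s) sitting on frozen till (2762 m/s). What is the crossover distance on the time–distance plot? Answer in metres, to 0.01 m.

x_cross = 2h·√((V₂+V₁)/(V₂−V₁)).
(V₂+V₁)/(V₂−V₁) = (2762+1454)/(2762−1454) = 3.2232; √ = 1.7953.
x_cross = 2·59.7·1.7953 = 214.36 m.

214.36 m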